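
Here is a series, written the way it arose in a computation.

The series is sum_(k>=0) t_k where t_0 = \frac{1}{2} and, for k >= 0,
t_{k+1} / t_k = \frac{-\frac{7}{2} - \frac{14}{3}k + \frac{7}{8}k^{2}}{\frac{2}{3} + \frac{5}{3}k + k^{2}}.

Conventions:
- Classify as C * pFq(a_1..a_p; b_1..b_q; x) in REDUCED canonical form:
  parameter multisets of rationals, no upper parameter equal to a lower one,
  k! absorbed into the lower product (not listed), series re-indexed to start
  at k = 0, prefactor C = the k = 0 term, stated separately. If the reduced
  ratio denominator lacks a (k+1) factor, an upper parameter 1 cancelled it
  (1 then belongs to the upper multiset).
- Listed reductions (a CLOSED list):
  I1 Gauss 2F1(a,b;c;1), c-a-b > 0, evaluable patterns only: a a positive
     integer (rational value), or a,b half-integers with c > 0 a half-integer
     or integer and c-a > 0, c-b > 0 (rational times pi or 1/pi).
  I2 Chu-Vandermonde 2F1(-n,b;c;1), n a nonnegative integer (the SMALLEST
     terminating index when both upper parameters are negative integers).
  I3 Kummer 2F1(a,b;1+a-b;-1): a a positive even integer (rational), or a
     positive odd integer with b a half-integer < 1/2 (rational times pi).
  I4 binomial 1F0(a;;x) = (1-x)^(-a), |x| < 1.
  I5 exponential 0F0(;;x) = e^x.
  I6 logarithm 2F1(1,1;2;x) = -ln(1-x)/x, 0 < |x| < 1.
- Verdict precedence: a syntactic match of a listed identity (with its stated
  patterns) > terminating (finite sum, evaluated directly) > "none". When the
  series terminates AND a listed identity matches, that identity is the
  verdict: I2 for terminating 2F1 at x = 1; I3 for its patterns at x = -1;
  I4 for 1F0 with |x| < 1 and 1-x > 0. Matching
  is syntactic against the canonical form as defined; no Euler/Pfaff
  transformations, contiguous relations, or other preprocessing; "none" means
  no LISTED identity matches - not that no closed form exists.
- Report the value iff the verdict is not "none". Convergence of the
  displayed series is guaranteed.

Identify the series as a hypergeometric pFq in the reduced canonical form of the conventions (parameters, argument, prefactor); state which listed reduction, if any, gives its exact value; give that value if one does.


The tell: t_0 = \frac{1}{2} here, and the expanded ratio factors over Q; prefactor 1/2, roots give parameters.
Adjacent-term ratio: r(k) = \frac{7}{8} * (k-6) / [(k+1)] - rational; roots negated = parameters, x = \frac{7}{8}, C = \frac{1}{2}.

x = \frac{7}{8} here; the reduced form reads 1F0, upper {-6}, lower {-}, C = \frac{1}{2}. Verdict: binomial (I4) matches (the 1F0 binomial series: exponent 6, x = \frac{7}{8}). Exact value: \frac{1}{524288}.


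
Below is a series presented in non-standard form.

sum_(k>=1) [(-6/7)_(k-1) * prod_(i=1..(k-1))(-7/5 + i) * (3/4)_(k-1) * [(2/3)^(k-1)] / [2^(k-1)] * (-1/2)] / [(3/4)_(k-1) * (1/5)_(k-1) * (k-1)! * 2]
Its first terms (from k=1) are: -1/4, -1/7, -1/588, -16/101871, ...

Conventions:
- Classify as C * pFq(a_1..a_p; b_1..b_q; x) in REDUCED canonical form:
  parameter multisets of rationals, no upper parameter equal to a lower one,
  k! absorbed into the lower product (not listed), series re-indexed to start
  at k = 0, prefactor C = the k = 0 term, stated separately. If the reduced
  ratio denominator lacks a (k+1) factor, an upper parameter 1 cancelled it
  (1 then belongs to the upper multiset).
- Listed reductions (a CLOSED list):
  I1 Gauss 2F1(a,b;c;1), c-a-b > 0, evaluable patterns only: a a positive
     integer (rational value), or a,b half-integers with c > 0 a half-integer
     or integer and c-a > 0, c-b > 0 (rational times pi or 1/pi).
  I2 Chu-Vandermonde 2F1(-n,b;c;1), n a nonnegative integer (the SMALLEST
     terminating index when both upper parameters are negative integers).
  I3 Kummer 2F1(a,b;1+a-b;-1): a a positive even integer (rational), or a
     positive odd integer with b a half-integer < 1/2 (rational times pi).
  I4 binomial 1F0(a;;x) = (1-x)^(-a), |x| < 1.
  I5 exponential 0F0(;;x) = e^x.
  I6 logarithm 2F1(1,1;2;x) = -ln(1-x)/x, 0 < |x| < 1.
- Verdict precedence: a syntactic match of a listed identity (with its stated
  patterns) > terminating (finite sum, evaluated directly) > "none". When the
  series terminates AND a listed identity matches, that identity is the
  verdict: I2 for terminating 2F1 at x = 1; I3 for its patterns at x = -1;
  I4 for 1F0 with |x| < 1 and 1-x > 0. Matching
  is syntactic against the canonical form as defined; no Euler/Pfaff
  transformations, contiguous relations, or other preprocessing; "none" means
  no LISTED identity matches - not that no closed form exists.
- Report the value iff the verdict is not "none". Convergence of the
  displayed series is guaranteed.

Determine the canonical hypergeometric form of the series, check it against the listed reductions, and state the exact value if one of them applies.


x = 1/3 here; the reduced form reads 2F1, upper {-6/7, -2/5}, lower {1/5}, C = -1/4. Verdict: none (x = 1/3): each listed identity misses the multisets {-6/7, -2/5} ; {1/5}.

First insight: with t_0 = -1/4, the running product (prefactor -1/4) telescopes to a rising factorial.
Term ratio: r(k) = (1/3) * (k-6/7) (k-2/5) / [(k+1/5) (k+1)] ; factor over Q: parameters, x = (1/3), and C = -1/4.


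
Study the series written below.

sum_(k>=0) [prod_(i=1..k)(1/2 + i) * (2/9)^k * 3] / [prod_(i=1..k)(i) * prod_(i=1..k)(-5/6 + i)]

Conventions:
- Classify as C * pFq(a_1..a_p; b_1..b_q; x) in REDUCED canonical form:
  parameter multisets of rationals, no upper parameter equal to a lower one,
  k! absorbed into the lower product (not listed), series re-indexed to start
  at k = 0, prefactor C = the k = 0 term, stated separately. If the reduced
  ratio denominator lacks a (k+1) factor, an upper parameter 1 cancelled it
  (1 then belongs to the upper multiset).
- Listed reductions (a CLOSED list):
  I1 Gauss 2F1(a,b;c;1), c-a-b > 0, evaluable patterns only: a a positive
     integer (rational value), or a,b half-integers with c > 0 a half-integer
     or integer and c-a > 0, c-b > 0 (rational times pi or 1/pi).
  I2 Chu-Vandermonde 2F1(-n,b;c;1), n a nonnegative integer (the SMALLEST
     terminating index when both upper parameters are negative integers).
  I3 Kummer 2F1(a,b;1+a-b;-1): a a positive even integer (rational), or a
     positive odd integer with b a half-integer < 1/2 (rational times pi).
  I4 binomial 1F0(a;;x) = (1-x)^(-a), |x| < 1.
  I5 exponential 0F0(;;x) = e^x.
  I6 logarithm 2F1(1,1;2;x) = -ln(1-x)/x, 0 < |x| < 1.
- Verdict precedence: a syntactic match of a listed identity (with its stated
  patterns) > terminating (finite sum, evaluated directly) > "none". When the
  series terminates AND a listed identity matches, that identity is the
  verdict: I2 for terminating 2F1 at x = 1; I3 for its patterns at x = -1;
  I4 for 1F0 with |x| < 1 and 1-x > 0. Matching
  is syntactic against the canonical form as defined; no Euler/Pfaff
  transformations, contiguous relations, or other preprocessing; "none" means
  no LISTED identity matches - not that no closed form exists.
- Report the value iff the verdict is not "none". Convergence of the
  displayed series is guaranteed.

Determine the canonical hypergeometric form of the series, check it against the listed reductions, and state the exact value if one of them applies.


Structural cue: from the first term 3: the lower running product (C = 3) is a rising factorial.
Adjacent-term ratio: r(k) = (2/9) * (k+3/2) / [(k+1/6) (k+1)] - poly over poly, x = (2/9) from leading terms; C = 3 at k = 0.

This is 3 * 1F1(3/2; 1/6; 2/9) in reduced canonical form. Verdict: none. A 1F1 with upper {3/2} fits none of I1-I6 at x = 2/9; the sum runs forever.


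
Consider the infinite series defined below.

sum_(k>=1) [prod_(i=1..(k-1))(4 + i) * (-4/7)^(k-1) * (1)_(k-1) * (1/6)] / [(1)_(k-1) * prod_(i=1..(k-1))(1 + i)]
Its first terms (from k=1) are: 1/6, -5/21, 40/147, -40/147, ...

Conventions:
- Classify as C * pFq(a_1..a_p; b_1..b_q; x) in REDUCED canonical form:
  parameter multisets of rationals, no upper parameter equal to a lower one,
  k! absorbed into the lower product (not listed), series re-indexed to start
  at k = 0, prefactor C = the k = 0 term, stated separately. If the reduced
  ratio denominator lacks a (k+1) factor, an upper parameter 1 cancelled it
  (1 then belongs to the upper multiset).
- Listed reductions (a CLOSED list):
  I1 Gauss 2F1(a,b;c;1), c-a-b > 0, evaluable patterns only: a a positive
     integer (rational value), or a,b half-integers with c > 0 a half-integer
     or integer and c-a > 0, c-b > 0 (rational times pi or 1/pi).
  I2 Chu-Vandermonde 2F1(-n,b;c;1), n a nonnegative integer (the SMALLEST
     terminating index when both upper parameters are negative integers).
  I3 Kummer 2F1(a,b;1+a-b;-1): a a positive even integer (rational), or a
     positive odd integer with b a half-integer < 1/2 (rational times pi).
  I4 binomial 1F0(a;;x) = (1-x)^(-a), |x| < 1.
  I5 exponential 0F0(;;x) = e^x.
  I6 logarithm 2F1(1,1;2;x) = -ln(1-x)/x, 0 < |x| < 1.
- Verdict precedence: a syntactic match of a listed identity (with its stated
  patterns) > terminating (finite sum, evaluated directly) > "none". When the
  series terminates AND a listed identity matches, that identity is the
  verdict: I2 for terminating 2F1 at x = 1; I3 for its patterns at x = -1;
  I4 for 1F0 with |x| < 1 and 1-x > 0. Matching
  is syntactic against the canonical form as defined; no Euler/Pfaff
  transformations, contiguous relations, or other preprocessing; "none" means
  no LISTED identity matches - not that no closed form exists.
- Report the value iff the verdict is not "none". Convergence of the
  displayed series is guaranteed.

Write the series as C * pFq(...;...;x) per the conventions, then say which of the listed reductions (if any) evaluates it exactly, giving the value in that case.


This is 1/6 * 2F1(1, 5; 2; -4/7) in reduced canonical form. Verdict: none - this 2F1 at x = -4/7 matches no listed pattern, and upper {1, 5} holds no stopper.

Key observation: from the first term 1/6: the running product (prefactor 1/6) telescopes to a rising factorial.
Term ratio: r(k) = (-4/7) * (k+1) (k+5) / [(k+2) (k+1)] - poly over poly, x = (-4/7) from leading terms; C = 1/6 at k = 0.


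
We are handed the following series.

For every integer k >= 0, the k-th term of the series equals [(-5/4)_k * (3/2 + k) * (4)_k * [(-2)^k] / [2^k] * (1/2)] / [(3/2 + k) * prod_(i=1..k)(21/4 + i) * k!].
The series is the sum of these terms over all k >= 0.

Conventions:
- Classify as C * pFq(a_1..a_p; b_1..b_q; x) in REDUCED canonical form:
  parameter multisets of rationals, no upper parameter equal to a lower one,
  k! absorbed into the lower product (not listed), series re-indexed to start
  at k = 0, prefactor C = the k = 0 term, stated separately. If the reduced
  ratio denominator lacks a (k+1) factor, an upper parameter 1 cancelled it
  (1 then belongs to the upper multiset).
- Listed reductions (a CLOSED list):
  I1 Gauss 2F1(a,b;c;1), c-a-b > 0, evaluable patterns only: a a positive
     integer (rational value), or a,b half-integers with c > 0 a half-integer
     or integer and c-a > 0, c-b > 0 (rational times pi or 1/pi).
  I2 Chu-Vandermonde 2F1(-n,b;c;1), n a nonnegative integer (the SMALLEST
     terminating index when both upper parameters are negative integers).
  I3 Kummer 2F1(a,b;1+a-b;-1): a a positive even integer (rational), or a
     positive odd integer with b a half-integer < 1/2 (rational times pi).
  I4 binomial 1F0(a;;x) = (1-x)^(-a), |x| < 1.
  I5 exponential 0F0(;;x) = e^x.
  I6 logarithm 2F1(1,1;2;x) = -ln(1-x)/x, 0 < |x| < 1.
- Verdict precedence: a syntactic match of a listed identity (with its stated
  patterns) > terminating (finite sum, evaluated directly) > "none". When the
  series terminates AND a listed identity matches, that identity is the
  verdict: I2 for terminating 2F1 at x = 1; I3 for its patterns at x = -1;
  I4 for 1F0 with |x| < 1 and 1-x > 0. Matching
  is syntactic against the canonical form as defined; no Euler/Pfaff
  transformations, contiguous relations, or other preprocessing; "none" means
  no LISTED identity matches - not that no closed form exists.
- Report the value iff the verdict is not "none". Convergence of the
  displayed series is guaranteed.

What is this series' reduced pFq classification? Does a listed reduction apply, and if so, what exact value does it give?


At argument -1: a 2F1 with upper {-5/4, 4}, lower {25/4}, scaled by C = 1/2. Verdict (x = -1): the Kummer evaluation I3 applies (x = -1; c = 25/4 equals 1+a-b for upper {-5/4, 4}: listed pattern). Sum: 119/128.

Key step: x = (-1) and striking the common factor k + 3/2 reduces the term (prefactor 1/2).
Ratio: r(k) = (-1) * (k-5/4) (k+4) / [(k+25/4) (k+1)] - rational; roots negated = parameters, x = (-1), C = 1/2.


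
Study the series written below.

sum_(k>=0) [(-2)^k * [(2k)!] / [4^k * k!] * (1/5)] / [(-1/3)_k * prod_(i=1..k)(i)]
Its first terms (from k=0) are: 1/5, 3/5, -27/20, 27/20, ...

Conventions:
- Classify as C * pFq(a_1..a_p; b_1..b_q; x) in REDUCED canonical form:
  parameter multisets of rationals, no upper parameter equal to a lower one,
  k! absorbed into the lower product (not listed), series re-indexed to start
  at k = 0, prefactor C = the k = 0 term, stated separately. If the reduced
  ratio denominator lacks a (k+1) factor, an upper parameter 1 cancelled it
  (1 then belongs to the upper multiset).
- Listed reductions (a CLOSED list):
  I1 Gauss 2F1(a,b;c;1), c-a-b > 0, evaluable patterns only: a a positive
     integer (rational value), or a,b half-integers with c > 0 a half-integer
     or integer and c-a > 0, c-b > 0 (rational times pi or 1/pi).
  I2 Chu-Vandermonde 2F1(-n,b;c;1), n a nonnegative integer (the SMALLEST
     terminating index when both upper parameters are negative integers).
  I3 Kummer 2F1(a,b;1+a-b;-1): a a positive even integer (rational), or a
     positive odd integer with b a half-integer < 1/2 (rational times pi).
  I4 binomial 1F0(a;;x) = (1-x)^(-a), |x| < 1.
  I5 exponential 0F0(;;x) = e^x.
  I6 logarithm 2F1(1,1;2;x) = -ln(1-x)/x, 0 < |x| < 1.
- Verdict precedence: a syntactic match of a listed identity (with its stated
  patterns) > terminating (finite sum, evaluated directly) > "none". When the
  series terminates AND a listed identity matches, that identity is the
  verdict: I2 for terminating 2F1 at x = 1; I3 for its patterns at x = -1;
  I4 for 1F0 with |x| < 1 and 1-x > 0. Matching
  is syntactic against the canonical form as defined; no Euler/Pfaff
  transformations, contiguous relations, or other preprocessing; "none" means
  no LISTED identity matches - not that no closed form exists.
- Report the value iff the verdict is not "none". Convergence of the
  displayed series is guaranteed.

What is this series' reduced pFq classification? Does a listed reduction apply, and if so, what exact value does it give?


Prefactor 1/5, argument -2: 1F1 with upper {1/2} over lower {-1/3}. Verdict: none. No listed pattern accepts 1F1(1/2; -1/3; -2).

Structural cue: t_0 = 1/5 here, and the product of the first k integers (C = 1/5, x = -2) is k!.
Consecutive-term ratio: r(k) = (-2) * (k+1/2) / [(k-1/3) (k+1)] - rational in k, leading ratio (-2); with t_0 = 1/5, classification follows.


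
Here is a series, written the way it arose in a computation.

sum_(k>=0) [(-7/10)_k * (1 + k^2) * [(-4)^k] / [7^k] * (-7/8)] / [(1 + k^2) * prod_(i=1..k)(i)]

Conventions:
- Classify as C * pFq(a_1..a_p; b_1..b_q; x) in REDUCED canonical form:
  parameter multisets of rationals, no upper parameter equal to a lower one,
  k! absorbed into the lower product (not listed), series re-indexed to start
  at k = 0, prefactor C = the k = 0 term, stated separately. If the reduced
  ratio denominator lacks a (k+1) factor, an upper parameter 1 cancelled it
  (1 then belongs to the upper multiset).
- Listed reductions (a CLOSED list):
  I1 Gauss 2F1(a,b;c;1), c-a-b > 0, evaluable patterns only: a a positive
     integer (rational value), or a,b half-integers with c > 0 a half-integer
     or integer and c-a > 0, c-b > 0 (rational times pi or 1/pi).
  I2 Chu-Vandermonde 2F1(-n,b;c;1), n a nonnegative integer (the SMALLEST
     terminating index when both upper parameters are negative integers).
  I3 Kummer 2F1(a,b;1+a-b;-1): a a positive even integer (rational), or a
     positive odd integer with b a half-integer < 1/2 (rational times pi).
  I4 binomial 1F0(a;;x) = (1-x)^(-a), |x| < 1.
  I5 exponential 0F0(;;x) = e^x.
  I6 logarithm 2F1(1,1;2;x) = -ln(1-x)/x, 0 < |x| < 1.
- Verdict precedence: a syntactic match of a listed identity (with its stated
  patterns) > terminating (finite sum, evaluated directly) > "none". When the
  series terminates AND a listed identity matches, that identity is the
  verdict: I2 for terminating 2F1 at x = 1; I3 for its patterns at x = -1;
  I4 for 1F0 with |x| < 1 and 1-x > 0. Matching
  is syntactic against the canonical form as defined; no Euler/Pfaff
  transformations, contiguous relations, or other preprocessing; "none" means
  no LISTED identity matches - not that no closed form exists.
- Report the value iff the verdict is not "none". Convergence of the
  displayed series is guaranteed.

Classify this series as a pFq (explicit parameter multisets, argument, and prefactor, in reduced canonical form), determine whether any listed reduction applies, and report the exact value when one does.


x = -4/7 here; the reduced form reads 1F0, upper {-7/10}, lower {-}, C = -7/8. Verdict at x = -4/7: the binomial series (I4) matches (the 1F0 binomial series: exponent 7/10, x = -4/7). Exact value: (-7/8) * (11/7)^(7/10).

Structural cue: x = (-4/7) and the two geometric factors (C = -7/8, x = -4/7) combine into one argument.
Adjacent-term ratio: r(k) = (-4/7) * (k-7/10) / [(k+1)] - rational in k, leading ratio (-4/7); with t_0 = -7/8, classification follows.


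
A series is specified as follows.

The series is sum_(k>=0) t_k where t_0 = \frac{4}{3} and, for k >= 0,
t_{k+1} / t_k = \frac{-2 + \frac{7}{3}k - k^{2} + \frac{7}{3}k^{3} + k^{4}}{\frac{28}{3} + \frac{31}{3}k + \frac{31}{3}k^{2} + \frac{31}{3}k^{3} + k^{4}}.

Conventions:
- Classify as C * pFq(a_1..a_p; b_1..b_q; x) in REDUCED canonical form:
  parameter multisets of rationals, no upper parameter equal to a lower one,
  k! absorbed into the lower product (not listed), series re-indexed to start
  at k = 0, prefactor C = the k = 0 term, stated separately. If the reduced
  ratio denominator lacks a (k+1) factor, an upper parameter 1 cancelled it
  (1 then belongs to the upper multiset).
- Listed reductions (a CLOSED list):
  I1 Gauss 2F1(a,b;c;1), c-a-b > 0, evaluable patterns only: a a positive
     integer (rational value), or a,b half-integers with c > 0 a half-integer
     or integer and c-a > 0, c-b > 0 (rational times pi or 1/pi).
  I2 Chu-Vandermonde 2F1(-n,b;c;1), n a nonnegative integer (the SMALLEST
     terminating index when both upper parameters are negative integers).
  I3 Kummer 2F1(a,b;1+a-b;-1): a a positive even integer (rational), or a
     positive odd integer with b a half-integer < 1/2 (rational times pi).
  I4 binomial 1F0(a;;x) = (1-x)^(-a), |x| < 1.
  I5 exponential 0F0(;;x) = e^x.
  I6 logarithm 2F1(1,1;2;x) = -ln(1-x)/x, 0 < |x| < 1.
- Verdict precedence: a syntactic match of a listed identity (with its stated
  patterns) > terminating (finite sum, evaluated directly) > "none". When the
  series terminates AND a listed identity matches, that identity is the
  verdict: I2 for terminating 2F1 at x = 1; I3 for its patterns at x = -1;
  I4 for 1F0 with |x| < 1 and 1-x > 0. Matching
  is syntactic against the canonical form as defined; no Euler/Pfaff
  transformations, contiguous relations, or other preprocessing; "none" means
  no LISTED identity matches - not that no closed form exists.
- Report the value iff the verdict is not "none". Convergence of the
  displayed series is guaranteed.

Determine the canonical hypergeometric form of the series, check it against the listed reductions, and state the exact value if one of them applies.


Canonical form: C = \frac{4}{3} times 2F1 with upper {-\frac{2}{3}, 3}, lower {\frac{28}{3}}, x = 1. Verdict: Gauss's theorem (I1) matches (x = 1: the Gamma ratio telescopes since c-a-b = 7 > 0 and a = 3 in Z>0). Sum: \frac{5225}{5103}.

Key observation: t_0 = \frac{4}{3} here, and the ratio is unreduced: k^2 + 1 divides both sides (C = 4/3).
Consecutive-term ratio: r(k) = 1 * (k-\frac{2}{3}) (k+3) / [(k+\frac{28}{3}) (k+1)] - rational in k. x = 1; t_0 = \frac{4}{3}; negate the roots.


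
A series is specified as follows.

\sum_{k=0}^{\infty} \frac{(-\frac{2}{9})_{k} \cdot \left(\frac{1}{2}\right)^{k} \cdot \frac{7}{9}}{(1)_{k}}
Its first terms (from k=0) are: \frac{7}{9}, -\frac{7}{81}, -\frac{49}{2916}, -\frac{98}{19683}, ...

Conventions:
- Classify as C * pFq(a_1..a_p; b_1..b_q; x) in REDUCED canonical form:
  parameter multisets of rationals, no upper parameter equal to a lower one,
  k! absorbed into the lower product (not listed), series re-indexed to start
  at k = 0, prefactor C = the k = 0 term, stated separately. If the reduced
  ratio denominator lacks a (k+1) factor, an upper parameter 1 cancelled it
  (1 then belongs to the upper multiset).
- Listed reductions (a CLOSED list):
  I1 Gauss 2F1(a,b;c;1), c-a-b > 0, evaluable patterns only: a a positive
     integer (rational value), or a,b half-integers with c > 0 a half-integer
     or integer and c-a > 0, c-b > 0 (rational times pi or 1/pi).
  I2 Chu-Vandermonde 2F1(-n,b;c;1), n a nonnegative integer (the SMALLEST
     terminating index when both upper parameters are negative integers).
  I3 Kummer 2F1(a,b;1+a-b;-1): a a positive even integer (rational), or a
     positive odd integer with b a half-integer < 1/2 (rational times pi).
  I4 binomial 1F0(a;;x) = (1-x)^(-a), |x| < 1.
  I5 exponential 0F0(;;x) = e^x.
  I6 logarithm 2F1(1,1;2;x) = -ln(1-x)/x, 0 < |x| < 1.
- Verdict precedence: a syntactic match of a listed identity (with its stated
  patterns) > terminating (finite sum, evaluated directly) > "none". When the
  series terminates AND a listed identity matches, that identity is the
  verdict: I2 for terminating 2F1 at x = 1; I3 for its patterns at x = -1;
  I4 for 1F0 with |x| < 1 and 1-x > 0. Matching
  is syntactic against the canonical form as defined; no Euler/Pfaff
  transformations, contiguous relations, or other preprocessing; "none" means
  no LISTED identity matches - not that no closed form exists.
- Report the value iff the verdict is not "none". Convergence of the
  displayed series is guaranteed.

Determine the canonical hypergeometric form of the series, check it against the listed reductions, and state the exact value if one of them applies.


Reduced: x = \frac{1}{2}, 1F0, upper = {-\frac{2}{9}}, lower = {-}, C = \frac{7}{9}. Verdict: the I4 binomial reduction applies (the 1F0 binomial series: exponent 2/9, x = \frac{1}{2}). Its exact value is \frac{7}{9} \cdot \left(\frac{1}{2}\right)^{\frac{2}{9}}.

Structural cue: x = \frac{1}{2} and (1)_k (prefactor 7/9) is k! itself.
Adjacent-term ratio: r(k) = \frac{1}{2} * (k-\frac{2}{9}) / [(k+1)] - poly over poly, x = \frac{1}{2} from leading terms; C = \frac{7}{9} at k = 0.


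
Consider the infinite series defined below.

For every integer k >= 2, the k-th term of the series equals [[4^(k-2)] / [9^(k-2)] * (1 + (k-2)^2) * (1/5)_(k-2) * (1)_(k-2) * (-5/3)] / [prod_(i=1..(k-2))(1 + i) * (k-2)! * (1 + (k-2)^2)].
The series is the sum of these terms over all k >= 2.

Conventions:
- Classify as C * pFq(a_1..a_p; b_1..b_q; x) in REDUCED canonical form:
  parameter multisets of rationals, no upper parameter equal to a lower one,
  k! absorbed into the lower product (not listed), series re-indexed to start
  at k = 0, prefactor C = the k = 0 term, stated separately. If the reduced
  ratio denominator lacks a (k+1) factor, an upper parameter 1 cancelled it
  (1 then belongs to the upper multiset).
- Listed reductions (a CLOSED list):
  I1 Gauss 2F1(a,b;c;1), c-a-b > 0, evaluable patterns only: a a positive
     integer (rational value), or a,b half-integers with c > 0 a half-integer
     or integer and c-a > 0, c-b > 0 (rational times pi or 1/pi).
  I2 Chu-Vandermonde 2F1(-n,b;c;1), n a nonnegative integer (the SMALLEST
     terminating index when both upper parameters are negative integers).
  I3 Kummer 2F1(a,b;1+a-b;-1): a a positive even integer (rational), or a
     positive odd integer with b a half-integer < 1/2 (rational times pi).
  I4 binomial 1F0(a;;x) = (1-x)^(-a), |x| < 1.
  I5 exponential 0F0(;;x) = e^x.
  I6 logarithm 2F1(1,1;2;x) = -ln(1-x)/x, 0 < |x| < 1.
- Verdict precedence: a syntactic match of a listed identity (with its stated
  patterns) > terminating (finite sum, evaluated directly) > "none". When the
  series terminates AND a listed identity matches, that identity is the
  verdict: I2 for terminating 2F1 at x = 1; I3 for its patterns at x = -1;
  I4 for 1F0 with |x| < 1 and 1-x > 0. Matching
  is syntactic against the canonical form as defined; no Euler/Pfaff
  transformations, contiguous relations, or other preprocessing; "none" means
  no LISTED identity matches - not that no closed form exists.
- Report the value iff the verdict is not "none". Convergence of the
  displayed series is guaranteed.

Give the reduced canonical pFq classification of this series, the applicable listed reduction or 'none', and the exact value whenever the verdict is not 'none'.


This is -5/3 * 2F1(1/5, 1; 2; 4/9) in reduced canonical form. Verdict: none (x = 4/9): each listed identity misses the multisets {1/5, 1} ; {2}.

The tell: t_0 being -5/3, the factor k^2 + 1 cancels (top and bottom), leaving C = -5/3.
Step ratio: r(k) = (4/9) * (k+1/5) (k+1) / [(k+2) (k+1)] - rational in k, leading ratio (4/9); with t_0 = -5/3, classification follows.


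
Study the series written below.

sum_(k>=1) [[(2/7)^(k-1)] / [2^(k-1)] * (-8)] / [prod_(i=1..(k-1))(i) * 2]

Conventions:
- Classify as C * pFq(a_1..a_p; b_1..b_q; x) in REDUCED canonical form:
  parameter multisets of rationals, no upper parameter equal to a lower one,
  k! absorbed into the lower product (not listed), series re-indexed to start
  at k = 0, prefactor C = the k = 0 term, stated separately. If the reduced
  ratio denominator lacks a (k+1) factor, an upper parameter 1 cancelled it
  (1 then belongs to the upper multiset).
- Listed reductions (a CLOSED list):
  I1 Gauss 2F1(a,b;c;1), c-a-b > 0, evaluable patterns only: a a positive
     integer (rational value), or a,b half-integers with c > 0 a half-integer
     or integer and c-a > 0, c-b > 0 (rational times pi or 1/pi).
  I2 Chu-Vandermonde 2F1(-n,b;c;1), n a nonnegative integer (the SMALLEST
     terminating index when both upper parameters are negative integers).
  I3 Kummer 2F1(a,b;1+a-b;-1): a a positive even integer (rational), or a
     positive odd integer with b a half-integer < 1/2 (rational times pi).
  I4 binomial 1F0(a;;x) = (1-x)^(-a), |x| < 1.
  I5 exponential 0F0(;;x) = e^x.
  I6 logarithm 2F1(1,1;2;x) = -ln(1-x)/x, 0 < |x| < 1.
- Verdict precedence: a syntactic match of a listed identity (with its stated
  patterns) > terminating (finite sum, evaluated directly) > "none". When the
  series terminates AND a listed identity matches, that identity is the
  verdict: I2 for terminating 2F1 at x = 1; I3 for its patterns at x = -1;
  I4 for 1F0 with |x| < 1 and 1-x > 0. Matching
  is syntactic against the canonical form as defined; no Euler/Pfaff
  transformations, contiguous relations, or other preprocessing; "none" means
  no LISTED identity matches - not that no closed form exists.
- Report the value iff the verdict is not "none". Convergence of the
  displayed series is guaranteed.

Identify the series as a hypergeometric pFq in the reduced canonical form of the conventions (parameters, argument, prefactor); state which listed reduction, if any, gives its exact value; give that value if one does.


x = 1/7 here; the reduced form reads 0F0, upper {-}, lower {-}, C = -4. Verdict: this is exponential (I5) (the 0F0 exponential series at x = 1/7). Hence: (-4) * e^(1/7).

Structural cue: with t_0 = -4, the two k-th powers (C = -4, x = 1/7) combine into one argument.
Step ratio: r(k) = (1/7) * 1 / [(k+1)] - rational; roots negated = parameters, x = (1/7), C = -4.


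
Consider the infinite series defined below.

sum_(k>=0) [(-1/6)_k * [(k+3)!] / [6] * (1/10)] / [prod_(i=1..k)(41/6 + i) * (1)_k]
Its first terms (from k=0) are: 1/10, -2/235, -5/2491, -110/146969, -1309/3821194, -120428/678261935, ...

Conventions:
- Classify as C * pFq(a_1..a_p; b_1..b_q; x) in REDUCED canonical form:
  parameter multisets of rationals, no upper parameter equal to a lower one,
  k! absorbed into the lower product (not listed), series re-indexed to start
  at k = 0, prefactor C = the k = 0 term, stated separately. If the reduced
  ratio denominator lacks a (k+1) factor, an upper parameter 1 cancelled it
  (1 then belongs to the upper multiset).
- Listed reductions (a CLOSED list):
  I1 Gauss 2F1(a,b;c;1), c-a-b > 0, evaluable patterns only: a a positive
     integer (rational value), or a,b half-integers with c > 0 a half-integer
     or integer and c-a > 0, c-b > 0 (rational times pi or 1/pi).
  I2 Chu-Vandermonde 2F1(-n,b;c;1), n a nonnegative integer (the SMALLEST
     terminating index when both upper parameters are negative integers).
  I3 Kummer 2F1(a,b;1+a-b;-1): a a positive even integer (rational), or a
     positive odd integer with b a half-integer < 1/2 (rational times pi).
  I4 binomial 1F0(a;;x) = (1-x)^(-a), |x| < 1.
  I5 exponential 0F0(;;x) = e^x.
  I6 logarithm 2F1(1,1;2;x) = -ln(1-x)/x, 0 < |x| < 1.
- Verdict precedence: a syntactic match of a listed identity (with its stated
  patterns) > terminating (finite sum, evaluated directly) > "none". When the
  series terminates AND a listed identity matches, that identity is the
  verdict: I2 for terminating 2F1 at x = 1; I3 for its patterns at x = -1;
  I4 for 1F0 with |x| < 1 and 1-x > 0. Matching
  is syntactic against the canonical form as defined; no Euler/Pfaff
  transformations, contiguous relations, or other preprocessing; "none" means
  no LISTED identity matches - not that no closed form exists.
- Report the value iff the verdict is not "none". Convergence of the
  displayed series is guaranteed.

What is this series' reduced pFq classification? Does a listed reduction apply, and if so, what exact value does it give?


x = 1 here; the reduced form reads 2F1, upper {-1/6, 4}, lower {47/6}, C = 1/10. Verdict: the Gauss summation I1 applies (x = 1: the Gamma ratio telescopes since c-a-b = 4 > 0 and a = 4 in Z>0). Hence: 27347/311040.

First insight: with t_0 = 1/10, the factorial ratio (prefactor 1/10) (k+a-1)!/(a-1)! is a rising factorial (a)_k.
Ratio: r(k) = 1 * (k-1/6) (k+4) / [(k+47/6) (k+1)] ; factor over Q: parameters, x = 1, and C = 1/10.


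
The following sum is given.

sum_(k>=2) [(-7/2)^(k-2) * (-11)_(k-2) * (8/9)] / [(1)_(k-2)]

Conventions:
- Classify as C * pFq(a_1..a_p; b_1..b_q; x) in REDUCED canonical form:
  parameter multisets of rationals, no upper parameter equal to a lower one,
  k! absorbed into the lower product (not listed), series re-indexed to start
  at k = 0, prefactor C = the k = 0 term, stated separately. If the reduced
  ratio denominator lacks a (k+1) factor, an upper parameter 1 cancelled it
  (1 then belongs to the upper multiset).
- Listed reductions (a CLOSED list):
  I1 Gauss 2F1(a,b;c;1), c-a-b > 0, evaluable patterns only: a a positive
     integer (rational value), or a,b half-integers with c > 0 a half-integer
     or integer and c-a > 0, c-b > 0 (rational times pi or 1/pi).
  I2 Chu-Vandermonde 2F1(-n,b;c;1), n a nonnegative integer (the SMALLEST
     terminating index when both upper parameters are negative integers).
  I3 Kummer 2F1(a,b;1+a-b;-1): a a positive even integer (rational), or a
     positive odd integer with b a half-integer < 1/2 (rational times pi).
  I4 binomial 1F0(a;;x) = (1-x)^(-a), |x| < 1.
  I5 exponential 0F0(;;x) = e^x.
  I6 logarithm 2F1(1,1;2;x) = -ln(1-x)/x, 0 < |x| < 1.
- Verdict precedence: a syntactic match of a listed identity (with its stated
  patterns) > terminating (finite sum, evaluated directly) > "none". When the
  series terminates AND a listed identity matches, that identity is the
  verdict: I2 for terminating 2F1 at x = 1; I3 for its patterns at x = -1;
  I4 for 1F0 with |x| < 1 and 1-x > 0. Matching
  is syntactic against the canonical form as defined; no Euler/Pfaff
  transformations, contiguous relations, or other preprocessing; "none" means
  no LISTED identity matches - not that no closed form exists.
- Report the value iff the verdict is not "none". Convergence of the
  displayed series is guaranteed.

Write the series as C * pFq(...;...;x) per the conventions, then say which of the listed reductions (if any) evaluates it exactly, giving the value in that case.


x = -7/2 here; the reduced form reads 1F0, upper {-11}, lower {-}, C = 8/9. Verdict: terminating. With -11 upstairs the series is a 12-term polynomial sum; evaluated term by term. Hence: 3486784401/256.

Structural cue: t_0 being 8/9, (1)_k (prefactor 8/9) is k! itself.
Ratio: r(k) = (-7/2) * (k-11) / [(k+1)] ; factor over Q: parameters, x = (-7/2), and C = 8/9.


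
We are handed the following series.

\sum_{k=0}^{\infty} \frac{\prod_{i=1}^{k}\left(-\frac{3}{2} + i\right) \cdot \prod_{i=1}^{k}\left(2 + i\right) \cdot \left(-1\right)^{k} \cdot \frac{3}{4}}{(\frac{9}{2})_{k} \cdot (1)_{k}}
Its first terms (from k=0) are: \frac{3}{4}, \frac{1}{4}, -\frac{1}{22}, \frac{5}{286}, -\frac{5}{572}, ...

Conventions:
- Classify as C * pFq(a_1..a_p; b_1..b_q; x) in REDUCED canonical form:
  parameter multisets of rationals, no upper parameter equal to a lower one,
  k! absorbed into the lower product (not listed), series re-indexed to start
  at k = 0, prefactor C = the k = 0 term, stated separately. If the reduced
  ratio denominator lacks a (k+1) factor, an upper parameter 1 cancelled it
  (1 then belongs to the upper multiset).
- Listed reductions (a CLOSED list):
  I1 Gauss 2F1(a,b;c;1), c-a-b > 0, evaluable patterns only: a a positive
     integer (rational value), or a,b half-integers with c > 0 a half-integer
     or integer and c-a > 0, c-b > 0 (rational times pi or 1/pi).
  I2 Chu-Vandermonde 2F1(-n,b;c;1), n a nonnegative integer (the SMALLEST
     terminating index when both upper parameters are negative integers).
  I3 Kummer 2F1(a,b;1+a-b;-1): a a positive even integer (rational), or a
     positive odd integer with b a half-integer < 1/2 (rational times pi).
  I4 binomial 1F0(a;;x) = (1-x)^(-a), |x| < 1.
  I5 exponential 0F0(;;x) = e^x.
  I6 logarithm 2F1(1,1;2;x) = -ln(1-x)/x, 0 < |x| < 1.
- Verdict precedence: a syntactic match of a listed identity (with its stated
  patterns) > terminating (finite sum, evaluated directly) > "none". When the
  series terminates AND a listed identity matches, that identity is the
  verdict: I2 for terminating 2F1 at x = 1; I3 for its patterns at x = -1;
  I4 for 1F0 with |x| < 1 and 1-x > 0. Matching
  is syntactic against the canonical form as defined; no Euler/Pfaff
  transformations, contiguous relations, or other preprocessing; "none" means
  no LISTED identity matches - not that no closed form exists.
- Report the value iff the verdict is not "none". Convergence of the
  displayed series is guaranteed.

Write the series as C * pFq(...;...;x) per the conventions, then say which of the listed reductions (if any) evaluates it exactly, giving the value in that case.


x = -1 here; the reduced form reads 2F1, upper {-\frac{1}{2}, 3}, lower {\frac{9}{2}}, C = \frac{3}{4}. Verdict: this is the Kummer evaluation I3 (x = -1; c = \frac{9}{2} equals 1+a-b for upper {-\frac{1}{2}, 3}: listed pattern). Its exact value is \frac{315}{1024} \cdot \pi.

Key observation: from the first term \frac{3}{4}: (1)_k (prefactor 3/4) is k! itself.
Consecutive-term ratio: r(k) = -1 * (k-\frac{1}{2}) (k+3) / [(k+\frac{9}{2}) (k+1)] - rational; roots negated = parameters, x = -1, C = \frac{3}{4}.


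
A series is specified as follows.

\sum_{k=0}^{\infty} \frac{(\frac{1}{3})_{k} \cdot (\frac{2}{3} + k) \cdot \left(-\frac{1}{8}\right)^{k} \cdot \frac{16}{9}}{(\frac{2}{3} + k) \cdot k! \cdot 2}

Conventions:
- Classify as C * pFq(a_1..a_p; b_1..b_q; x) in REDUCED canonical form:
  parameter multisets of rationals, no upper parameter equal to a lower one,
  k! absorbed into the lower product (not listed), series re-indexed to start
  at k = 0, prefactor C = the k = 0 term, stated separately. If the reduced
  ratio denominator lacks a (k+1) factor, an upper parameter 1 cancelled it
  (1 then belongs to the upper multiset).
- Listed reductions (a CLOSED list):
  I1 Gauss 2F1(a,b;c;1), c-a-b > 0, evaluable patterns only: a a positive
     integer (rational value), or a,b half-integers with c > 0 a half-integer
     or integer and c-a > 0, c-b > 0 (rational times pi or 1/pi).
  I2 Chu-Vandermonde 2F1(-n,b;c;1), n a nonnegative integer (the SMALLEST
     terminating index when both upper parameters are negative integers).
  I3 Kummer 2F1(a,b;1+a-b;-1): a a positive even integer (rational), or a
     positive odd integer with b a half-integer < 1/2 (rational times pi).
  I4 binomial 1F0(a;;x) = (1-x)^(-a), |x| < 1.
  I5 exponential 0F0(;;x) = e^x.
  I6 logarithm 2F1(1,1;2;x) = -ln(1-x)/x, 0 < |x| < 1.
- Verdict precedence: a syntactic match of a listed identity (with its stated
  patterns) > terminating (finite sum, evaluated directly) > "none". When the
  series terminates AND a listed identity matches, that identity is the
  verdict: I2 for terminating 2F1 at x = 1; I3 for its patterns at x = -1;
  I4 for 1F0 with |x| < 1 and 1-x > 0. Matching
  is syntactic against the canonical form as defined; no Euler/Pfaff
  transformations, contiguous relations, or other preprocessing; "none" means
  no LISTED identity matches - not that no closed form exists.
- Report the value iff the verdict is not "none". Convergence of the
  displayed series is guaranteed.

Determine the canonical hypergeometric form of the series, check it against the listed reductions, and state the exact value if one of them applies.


With C = \frac{8}{9}: the canonical form is 1F0(\frac{1}{3}; -; -\frac{1}{8}). Verdict (x = -\frac{1}{8}): the I4 binomial reduction applies (the 1F0 binomial series: exponent -1/3, x = -\frac{1}{8}). Exact value: \frac{8}{9} \cdot \left(\frac{9}{8}\right)^{-\frac{1}{3}}.

First insight: from the first term \frac{8}{9}: the constant factors (prefactor 8/9) combine into one prefactor.
Step ratio: r(k) = -\frac{1}{8} * (k+\frac{1}{3}) / [(k+1)] - rational in k, leading ratio -\frac{1}{8}; with t_0 = \frac{8}{9}, classification follows.


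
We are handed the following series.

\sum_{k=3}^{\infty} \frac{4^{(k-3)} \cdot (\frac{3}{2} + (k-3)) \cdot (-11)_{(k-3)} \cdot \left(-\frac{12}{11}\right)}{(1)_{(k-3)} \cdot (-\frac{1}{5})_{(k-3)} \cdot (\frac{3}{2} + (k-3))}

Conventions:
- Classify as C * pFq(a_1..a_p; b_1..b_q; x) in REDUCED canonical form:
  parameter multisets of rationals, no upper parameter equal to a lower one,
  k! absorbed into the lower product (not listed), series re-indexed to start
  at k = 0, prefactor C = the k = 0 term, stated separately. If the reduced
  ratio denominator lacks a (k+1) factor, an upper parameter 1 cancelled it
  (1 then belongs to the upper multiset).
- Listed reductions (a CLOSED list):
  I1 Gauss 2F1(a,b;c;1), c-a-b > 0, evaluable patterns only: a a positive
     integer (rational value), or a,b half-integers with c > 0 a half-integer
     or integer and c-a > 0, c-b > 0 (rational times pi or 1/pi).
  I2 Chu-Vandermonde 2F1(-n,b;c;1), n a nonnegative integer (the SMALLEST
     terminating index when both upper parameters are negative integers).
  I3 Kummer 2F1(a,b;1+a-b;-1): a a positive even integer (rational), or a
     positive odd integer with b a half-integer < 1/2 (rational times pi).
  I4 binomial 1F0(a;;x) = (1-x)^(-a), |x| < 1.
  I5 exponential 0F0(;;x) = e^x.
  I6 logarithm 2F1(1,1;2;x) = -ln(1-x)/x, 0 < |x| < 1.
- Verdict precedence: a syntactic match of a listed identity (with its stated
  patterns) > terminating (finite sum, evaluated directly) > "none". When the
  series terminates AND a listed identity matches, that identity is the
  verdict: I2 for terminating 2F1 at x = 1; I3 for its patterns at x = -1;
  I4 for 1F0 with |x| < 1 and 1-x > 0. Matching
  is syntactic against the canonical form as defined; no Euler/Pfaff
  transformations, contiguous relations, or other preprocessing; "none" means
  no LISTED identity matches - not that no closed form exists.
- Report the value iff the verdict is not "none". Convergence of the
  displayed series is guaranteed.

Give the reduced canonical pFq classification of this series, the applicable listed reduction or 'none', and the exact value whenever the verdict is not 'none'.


First insight: from the first term -\frac{12}{11}: (1)_k (C = -12/11) is k! itself.
Ratio: r(k) = 4 * (k-11) / [(k-\frac{1}{5}) (k+1)] - rational in k, leading ratio 4; with t_0 = -\frac{12}{11}, classification follows.

With C = -\frac{12}{11}: the canonical form is 1F1(-11; -\frac{1}{5}; 4). Verdict: terminating - upper -11 stops the sum at k = 11; the 12 terms are added exactly. Its exact value is -\frac{117502484732}{136454268951}.
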